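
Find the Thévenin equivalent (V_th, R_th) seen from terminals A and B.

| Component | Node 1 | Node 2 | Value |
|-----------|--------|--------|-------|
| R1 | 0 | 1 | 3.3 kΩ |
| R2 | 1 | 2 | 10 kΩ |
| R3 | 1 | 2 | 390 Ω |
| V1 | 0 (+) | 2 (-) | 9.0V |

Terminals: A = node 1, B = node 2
Step 1 — V_th is the open-circuit voltage V_A - V_B (nothing connected across the terminals).
Nodal analysis, taking node 2 as the 0 V reference.
Source V1 fixes V_0 = 9 V.
KCL at each unknown node (sum of currents leaving = 0; resistances in Ω):
  Node 1: (V_1 - 9)/3300 + (V_1 - 0)/10000 + (V_1 - 0)/390 = 0
Collecting terms: 0.002967 × V_1 = 0.002727  =>  V_1 = 0.9192 V
V_th = V_1 - V_2 = 0.9192 - 0 = 0.9192 V
Step 2 — R_th: zero the source — replace V1 by a short circuit (node 2 merges into node 0) — and find the resistance seen between A (node 1) and B (node 0).
Reduce the network between node 1 (A) and node 0 (B) by series/parallel combination:
  Rp1 = R1 ‖ R2 ‖ R3 (parallel, all between nodes 0 and 1) = 1/(1/3300 + 1/10000 + 1/390) = 337 Ω
R_th = 337 Ω

Final answer: V_th = 0.9192 V, R_th = 337 Ω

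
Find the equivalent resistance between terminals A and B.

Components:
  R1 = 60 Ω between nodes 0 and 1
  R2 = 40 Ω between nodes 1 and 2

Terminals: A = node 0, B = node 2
Reduce the network between node 0 (A) and node 2 (B) by series/parallel combination:
  Rs1 = R1 + R2 (series, joined only at node 1) = 60 + 40 = 100 Ω
R_eq = 100 Ω

Final answer: 100 Ω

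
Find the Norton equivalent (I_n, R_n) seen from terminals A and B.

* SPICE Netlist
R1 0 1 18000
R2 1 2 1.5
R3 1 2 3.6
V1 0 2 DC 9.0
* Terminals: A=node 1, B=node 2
Find the Thévenin equivalent first; then I_n = V_th/R_th and R_n = R_th.
Step 1 — V_th is the open-circuit voltage V_A - V_B (nothing connected across the terminals).
Nodal analysis, taking node 2 as the 0 V reference.
Source V1 fixes V_0 = 9 V.
KCL at each unknown node (sum of currents leaving = 0; resistances in Ω):
  Node 1: (V_1 - 9)/18000 + (V_1 - 0)/1.5 + (V_1 - 0)/3.6 = 0
Collecting terms: 0.9445 × V_1 = 0.0005  =>  V_1 = 0.0005294 V
V_th = V_1 - V_2 = 0.0005294 - 0 = 0.0005294 V
Step 2 — R_th: zero the source — replace V1 by a short circuit (node 2 merges into node 0) — and find the resistance seen between A (node 1) and B (node 0).
Reduce the network between node 1 (A) and node 0 (B) by series/parallel combination:
  Rp1 = R1 ‖ R2 ‖ R3 (parallel, all between nodes 0 and 1) = 1/(1/18000 + 1/1.5 + 1/3.6) = 1.059 Ω
R_th = 1.059 Ω
I_n = V_th/R_th = 0.0005294/1.059 = 0.0005 A, and R_n = R_th = 1.059 Ω

Final answer: I_n = 0.0005 A, R_n = 1.059 Ω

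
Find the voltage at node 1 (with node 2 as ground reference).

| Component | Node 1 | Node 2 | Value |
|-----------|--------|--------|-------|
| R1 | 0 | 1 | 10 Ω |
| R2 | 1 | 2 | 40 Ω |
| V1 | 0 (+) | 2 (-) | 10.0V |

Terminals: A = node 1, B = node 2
Nodal analysis, taking node 2 as the 0 V reference.
Source V1 fixes V_0 = 10 V.
KCL at each unknown node (sum of currents leaving = 0; resistances in Ω):
  Node 1: (V_1 - 10)/10 + (V_1 - 0)/40 = 0
Collecting terms: 0.125 × V_1 = 1  =>  V_1 = 8 V
The requested potential is V_1 = 8 V.

Final answer: V_1 = 8 V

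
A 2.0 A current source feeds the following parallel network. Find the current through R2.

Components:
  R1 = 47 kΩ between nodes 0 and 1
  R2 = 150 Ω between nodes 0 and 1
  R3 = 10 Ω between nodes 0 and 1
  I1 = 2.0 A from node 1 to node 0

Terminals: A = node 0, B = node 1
All resistors sit directly between nodes 0 and 1, so they are in parallel and share one voltage V; the full source current 2 A splits among them.
1/R_par = 1/47000 + 1/150 + 1/10 = 0.1067 S  =>  R_par = 9.373 Ω
V = I × R_par = 2 × 9.373 = 18.75 V
I_R2 = V/R2 = 18.75/150 = 0.125 A

Final answer: 0.125 A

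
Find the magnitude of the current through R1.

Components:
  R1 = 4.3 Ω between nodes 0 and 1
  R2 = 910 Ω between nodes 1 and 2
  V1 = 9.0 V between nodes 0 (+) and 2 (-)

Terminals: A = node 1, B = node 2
Nodal analysis, taking node 2 as the 0 V reference.
Source V1 fixes V_0 = 9 V.
KCL at each unknown node (sum of currents leaving = 0; resistances in Ω):
  Node 1: (V_1 - 9)/4.3 + (V_1 - 0)/910 = 0
Collecting terms: 0.2337 × V_1 = 2.093  =>  V_1 = 8.958 V
I_R1 = (V_0 - V_1)/R1 = (9 - 8.958)/4.3 = 0.009844 A
|I_R1| = 0.009844 A

Final answer: |I_R1| = 0.009844 A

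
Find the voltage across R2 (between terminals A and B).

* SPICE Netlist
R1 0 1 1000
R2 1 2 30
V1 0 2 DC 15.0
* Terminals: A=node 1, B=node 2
R1 and R2 are in series across V1 (node 0 → node 1 → node 2), and the output A–B is taken across R2, so this is a voltage divider.
Series current: I = V1/(R1 + R2) = 15/(1000 + 30) = 15/1030 = 0.01456 A
V_R2 = I × R2 = V1 × R2/(R1 + R2) = 15 × 30/1030 = 0.4369 V

Final answer: 0.4369 V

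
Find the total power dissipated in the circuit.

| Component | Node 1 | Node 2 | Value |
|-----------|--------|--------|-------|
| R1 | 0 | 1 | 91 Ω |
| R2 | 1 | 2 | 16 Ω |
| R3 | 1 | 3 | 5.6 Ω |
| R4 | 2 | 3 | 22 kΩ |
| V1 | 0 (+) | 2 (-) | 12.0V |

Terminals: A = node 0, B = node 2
Nodal analysis, taking node 2 as the 0 V reference.
Source V1 fixes V_0 = 12 V.
KCL at each unknown node (sum of currents leaving = 0; resistances in Ω):
  Node 1: (V_1 - 12)/91 + (V_1 - 0)/16 + (V_1 - V_3)/5.6 = 0
  Node 3: (V_3 - V_1)/5.6 + (V_3 - 0)/22000 = 0
Collecting terms (coefficients in siemens):
  0.2521·V_1 - 0.1786·V_3 = 0.1319
  0.1786·V_3 - 0.1786·V_1 = 0
Determinant D = (0.2521)(0.1786) - (-0.1786)(-0.1786) = 0.01313
V_1 = [(0.1319)(0.1786) - (-0.1786)(0)]/D = 1.793 V
V_3 = [(0.2521)(0) - (0.1319)(-0.1786)]/D = 1.793 V
Power in each resistor, P = (ΔV)²/R:
  P_R1 = (12 - 1.793)²/91 = 1.145 W
  P_R2 = (1.793 - 0)²/16 = 0.201 W
  P_R3 = (1.793 - 1.793)²/5.6 = 0.00000003719 W
  P_R4 = (0 - 1.793)²/22000 = 0.0001461 W
P_total = P_R1 + P_R2 + P_R3 + P_R4 = 1.346 W

Final answer: 1.346 W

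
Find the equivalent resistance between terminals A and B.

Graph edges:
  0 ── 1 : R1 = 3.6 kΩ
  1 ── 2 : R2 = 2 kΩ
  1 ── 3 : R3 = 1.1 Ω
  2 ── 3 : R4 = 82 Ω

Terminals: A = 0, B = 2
Reduce the network between node 0 (A) and node 2 (B) by series/parallel combination:
  Rs1 = R3 + R4 (series, joined only at node 3) = 1.1 + 82 = 83.1 Ω
  Rp1 = R2 ‖ Rs1 (parallel, both between nodes 1 and 2) = 1/(1/2000 + 1/83.1) = 79.78 Ω
  Rs2 = R1 + Rp1 (series, joined only at node 1) = 3600 + 79.78 = 3680 Ω
R_eq = 3.68 kΩ

Final answer: 3.68 kΩ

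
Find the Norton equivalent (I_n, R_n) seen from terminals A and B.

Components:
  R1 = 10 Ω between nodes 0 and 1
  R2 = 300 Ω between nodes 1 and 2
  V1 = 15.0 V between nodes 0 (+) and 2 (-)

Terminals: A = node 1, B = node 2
Find the Thévenin equivalent first; then I_n = V_th/R_th and R_n = R_th.
Step 1 — V_th is the open-circuit voltage V_A - V_B (nothing connected across the terminals).
Nodal analysis, taking node 2 as the 0 V reference.
Source V1 fixes V_0 = 15 V.
KCL at each unknown node (sum of currents leaving = 0; resistances in Ω):
  Node 1: (V_1 - 15)/10 + (V_1 - 0)/300 = 0
Collecting terms: 0.1033 × V_1 = 1.5  =>  V_1 = 14.52 V
V_th = V_1 - V_2 = 14.52 - 0 = 14.52 V
Step 2 — R_th: zero the source — replace V1 by a short circuit (node 2 merges into node 0) — and find the resistance seen between A (node 1) and B (node 0).
Reduce the network between node 1 (A) and node 0 (B) by series/parallel combination:
  Rp1 = R1 ‖ R2 (parallel, both between nodes 0 and 1) = 1/(1/10 + 1/300) = 9.677 Ω
R_th = 9.677 Ω
I_n = V_th/R_th = 14.52/9.677 = 1.5 A, and R_n = R_th = 9.677 Ω

Final answer: I_n = 1.5 A, R_n = 9.677 Ω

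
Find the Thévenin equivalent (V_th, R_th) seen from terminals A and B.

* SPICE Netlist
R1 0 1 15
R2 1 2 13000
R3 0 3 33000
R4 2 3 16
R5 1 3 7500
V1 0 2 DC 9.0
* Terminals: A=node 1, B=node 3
Step 1 — V_th is the open-circuit voltage V_A - V_B (nothing connected across the terminals).
Nodal analysis, taking node 2 as the 0 V reference.
Source V1 fixes V_0 = 9 V.
KCL at each unknown node (sum of currents leaving = 0; resistances in Ω):
  Node 1: (V_1 - 9)/15 + (V_1 - 0)/13000 + (V_1 - V_3)/7500 = 0
  Node 3: (V_3 - 9)/33000 + (V_3 - 0)/16 + (V_3 - V_1)/7500 = 0
Collecting terms (coefficients in siemens):
  0.06688·V_1 - 0.0001333·V_3 = 0.6
  0.06266·V_3 - 0.0001333·V_1 = 0.0002727
Determinant D = (0.06688)(0.06266) - (-0.0001333)(-0.0001333) = 0.004191
V_1 = [(0.6)(0.06266) - (-0.0001333)(0.0002727)]/D = 8.972 V
V_3 = [(0.06688)(0.0002727) - (0.6)(-0.0001333)]/D = 0.02344 V
V_th = V_1 - V_3 = 8.972 - 0.02344 = 8.948 V
Step 2 — R_th: zero the source — replace V1 by a short circuit (node 2 merges into node 0) — and find the resistance seen between A (node 1) and B (node 3).
Reduce the network between node 1 (A) and node 3 (B) by series/parallel combination:
  Rp1 = R1 ‖ R2 (parallel, both between nodes 0 and 1) = 1/(1/15 + 1/13000) = 14.98 Ω
  Rp2 = R3 ‖ R4 (parallel, both between nodes 0 and 3) = 1/(1/33000 + 1/16) = 15.99 Ω
  Rs1 = Rp1 + Rp2 (series, joined only at node 0) = 14.98 + 15.99 = 30.97 Ω
  Rp3 = R5 ‖ Rs1 (parallel, both between nodes 1 and 3) = 1/(1/7500 + 1/30.97) = 30.85 Ω
R_th = 30.85 Ω

Final answer: V_th = 8.948 V, R_th = 30.85 Ω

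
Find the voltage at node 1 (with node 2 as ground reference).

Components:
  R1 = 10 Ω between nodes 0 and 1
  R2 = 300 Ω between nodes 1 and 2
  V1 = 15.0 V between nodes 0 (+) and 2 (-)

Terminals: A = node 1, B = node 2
Nodal analysis, taking node 2 as the 0 V reference.
Source V1 fixes V_0 = 15 V.
KCL at each unknown node (sum of currents leaving = 0; resistances in Ω):
  Node 1: (V_1 - 15)/10 + (V_1 - 0)/300 = 0
Collecting terms: 0.1033 × V_1 = 1.5  =>  V_1 = 14.52 V
The requested potential is V_1 = 14.52 V.

Final answer: V_1 = 14.52 V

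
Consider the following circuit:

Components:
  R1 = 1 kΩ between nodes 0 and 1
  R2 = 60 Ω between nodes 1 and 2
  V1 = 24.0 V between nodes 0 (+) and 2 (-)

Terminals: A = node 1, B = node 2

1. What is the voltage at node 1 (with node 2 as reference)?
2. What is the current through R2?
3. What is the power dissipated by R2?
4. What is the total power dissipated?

Nodal analysis, taking node 2 as the 0 V reference.
Source V1 fixes V_0 = 24 V.
KCL at each unknown node (sum of currents leaving = 0; resistances in Ω):
  Node 1: (V_1 - 24)/1000 + (V_1 - 0)/60 = 0
Collecting terms: 0.01767 × V_1 = 0.024  =>  V_1 = 1.358 V
Part 1:
  Read off the nodal solution: V_1 = 1.358 V
Part 2:
  I_R2 = (V_1 - V_2)/R2 = (1.358 - 0)/60 = 0.02264 A
  Magnitude: I_R2 = 0.02264 A
Part 3:
  I_R2 = (V_1 - V_2)/R2 = (1.358 - 0)/60 = 0.02264 A
  P_R2 = I_R2² × R2 = (0.02264)² × 60 = 0.03076 W
Part 4:
  Power in each resistor, P = (ΔV)²/R:
    P_R1 = (24 - 1.358)²/1000 = 0.5126 W
    P_R2 = (1.358 - 0)²/60 = 0.03076 W
  P_total = P_R1 + P_R2 = 0.5434 W

Final answers:
1. V_1 = 1.358 V
2. I_R2 = 0.02264 A
3. P_R2 = 0.03076 W
4. P_total = 0.5434 W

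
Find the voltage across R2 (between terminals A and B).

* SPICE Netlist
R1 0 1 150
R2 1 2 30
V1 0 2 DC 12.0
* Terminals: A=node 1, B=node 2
R1 and R2 are in series across V1 (node 0 → node 1 → node 2), and the output A–B is taken across R2, so this is a voltage divider.
Series current: I = V1/(R1 + R2) = 12/(150 + 30) = 12/180 = 0.06667 A
V_R2 = I × R2 = V1 × R2/(R1 + R2) = 12 × 30/180 = 2 V

Final answer: 2 V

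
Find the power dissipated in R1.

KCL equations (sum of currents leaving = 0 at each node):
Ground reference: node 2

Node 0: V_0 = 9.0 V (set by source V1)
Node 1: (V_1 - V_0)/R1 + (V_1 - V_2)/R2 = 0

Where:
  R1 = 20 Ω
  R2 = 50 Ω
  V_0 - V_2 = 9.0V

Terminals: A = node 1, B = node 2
Nodal analysis, taking node 2 as the 0 V reference.
Source V1 fixes V_0 = 9 V.
KCL at each unknown node (sum of currents leaving = 0; resistances in Ω):
  Node 1: (V_1 - 9)/20 + (V_1 - 0)/50 = 0
Collecting terms: 0.07 × V_1 = 0.45  =>  V_1 = 6.429 V
I_R1 = (V_0 - V_1)/R1 = (9 - 6.429)/20 = 0.1286 A
P_R1 = I_R1² × R1 = (0.1286)² × 20 = 0.3306 W

Final answer: 0.3306 W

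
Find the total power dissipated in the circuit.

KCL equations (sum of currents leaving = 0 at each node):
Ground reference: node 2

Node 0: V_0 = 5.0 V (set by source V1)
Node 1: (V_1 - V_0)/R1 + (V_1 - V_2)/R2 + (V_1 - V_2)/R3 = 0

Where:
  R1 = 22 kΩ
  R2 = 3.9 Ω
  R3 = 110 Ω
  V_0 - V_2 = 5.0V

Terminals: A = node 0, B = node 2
Nodal analysis, taking node 2 as the 0 V reference.
Source V1 fixes V_0 = 5 V.
KCL at each unknown node (sum of currents leaving = 0; resistances in Ω):
  Node 1: (V_1 - 5)/22000 + (V_1 - 0)/3.9 + (V_1 - 0)/110 = 0
Collecting terms: 0.2655 × V_1 = 0.0002273  =>  V_1 = 0.0008559 V
Power in each resistor, P = (ΔV)²/R:
  P_R1 = (5 - 0.0008559)²/22000 = 0.001136 W
  P_R2 = (0.0008559 - 0)²/3.9 = 0.0000001878 W
  P_R3 = (0.0008559 - 0)²/110 = 0.000000006659 W
P_total = P_R1 + P_R2 + P_R3 = 0.001136 W

Final answer: 0.001136 W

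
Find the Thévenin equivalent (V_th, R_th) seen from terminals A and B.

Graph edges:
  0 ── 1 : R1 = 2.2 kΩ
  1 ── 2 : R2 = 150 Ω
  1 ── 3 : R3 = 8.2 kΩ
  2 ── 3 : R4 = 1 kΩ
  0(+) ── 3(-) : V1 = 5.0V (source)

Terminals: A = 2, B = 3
Step 1 — V_th is the open-circuit voltage V_A - V_B (nothing connected across the terminals).
Nodal analysis, taking node 3 as the 0 V reference.
Source V1 fixes V_0 = 5 V.
KCL at each unknown node (sum of currents leaving = 0; resistances in Ω):
  Node 1: (V_1 - 5)/2200 + (V_1 - V_2)/150 + (V_1 - 0)/8200 = 0
  Node 2: (V_2 - V_1)/150 + (V_2 - 0)/1000 = 0
Collecting terms (coefficients in siemens):
  0.007243·V_1 - 0.006667·V_2 = 0.002273
  0.007667·V_2 - 0.006667·V_1 = 0
Determinant D = (0.007243)(0.007667) - (-0.006667)(-0.006667) = 0.00001109
V_1 = [(0.002273)(0.007667) - (-0.006667)(0)]/D = 1.572 V
V_2 = [(0.007243)(0) - (0.002273)(-0.006667)]/D = 1.367 V
V_th = V_2 - V_3 = 1.367 - 0 = 1.367 V
Step 2 — R_th: zero the source — replace V1 by a short circuit (node 3 merges into node 0) — and find the resistance seen between A (node 2) and B (node 0).
Reduce the network between node 2 (A) and node 0 (B) by series/parallel combination:
  Rp1 = R1 ‖ R3 (parallel, both between nodes 0 and 1) = 1/(1/2200 + 1/8200) = 1735 Ω
  Rs1 = R2 + Rp1 (series, joined only at node 1) = 150 + 1735 = 1885 Ω
  Rp2 = R4 ‖ Rs1 (parallel, both between nodes 0 and 2) = 1/(1/1000 + 1/1885) = 653.3 Ω
R_th = 653.3 Ω

Final answer: V_th = 1.367 V, R_th = 653.3 Ω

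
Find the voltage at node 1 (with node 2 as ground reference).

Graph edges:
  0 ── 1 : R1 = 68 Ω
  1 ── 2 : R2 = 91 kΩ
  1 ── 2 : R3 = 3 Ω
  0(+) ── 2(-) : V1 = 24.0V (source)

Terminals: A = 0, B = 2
Nodal analysis, taking node 2 as the 0 V reference.
Source V1 fixes V_0 = 24 V.
KCL at each unknown node (sum of currents leaving = 0; resistances in Ω):
  Node 1: (V_1 - 24)/68 + (V_1 - 0)/91000 + (V_1 - 0)/3 = 0
Collecting terms: 0.3481 × V_1 = 0.3529  =>  V_1 = 1.014 V
The requested potential is V_1 = 1.014 V.

Final answer: V_1 = 1.014 V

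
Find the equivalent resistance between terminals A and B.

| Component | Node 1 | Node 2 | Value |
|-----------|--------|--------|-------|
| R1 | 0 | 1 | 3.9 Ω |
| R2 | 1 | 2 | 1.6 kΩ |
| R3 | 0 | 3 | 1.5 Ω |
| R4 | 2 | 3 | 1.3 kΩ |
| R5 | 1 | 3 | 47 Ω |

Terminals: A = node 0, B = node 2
The network is not a plain series/parallel combination. Inject a 1 A test current into terminal A (node 0) and return it from terminal B (node 2); then R_eq = V_A / (1 A).
Nodal analysis, taking node 2 as the 0 V reference.
Current source I_test pushes 1 A into node 0 and draws it out of node 2.
KCL at each unknown node (sum of currents leaving = 0; resistances in Ω):
  Node 0: (V_0 - V_1)/3.9 + (V_0 - V_3)/1.5 - 1 = 0
  Node 1: (V_1 - V_0)/3.9 + (V_1 - 0)/1600 + (V_1 - V_3)/47 = 0
  Node 3: (V_3 - V_0)/1.5 + (V_3 - V_1)/47 + (V_3 - 0)/1300 = 0
Collecting terms (coefficients in siemens):
  0.9231·V_0 - 0.2564·V_1 - 0.6667·V_3 = 1
  0.2783·V_1 - 0.2564·V_0 - 0.02128·V_3 = 0
  0.6887·V_3 - 0.6667·V_0 - 0.02128·V_1 = 0
Solving these 3 simultaneous equations (Gaussian elimination) gives:
  V_0 = 718.5 V, V_1 = 716.8 V, V_3 = 717.6 V
R_eq = V_0 / 1 A = 718.5 Ω

Final answer: 718.5 Ω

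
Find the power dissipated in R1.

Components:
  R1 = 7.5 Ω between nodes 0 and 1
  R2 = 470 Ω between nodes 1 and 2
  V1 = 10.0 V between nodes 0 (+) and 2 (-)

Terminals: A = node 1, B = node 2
Nodal analysis, taking node 2 as the 0 V reference.
Source V1 fixes V_0 = 10 V.
KCL at each unknown node (sum of currents leaving = 0; resistances in Ω):
  Node 1: (V_1 - 10)/7.5 + (V_1 - 0)/470 = 0
Collecting terms: 0.1355 × V_1 = 1.333  =>  V_1 = 9.843 V
I_R1 = (V_0 - V_1)/R1 = (10 - 9.843)/7.5 = 0.02094 A
P_R1 = I_R1² × R1 = (0.02094)² × 7.5 = 0.003289 W

Final answer: 0.003289 W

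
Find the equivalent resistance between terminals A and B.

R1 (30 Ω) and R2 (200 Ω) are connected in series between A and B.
Reduce the network between node 0 (A) and node 2 (B) by series/parallel combination:
  Rs1 = R1 + R2 (series, joined only at node 1) = 30 + 200 = 230 Ω
R_eq = 230 Ω

Final answer: 230 Ω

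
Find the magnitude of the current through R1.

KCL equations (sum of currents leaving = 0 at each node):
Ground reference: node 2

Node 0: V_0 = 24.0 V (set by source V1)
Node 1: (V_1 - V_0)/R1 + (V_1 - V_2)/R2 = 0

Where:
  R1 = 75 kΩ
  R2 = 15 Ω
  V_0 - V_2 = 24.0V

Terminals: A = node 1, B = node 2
Nodal analysis, taking node 2 as the 0 V reference.
Source V1 fixes V_0 = 24 V.
KCL at each unknown node (sum of currents leaving = 0; resistances in Ω):
  Node 1: (V_1 - 24)/75000 + (V_1 - 0)/15 = 0
Collecting terms: 0.06668 × V_1 = 0.00032  =>  V_1 = 0.004799 V
I_R1 = (V_0 - V_1)/R1 = (24 - 0.004799)/75000 = 0.0003199 A
|I_R1| = 0.0003199 A

Final answer: |I_R1| = 0.0003199 A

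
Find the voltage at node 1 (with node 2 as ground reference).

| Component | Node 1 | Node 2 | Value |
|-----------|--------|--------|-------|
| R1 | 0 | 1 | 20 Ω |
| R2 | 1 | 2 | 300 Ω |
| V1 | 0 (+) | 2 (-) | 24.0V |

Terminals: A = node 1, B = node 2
Nodal analysis, taking node 2 as the 0 V reference.
Source V1 fixes V_0 = 24 V.
KCL at each unknown node (sum of currents leaving = 0; resistances in Ω):
  Node 1: (V_1 - 24)/20 + (V_1 - 0)/300 = 0
Collecting terms: 0.05333 × V_1 = 1.2  =>  V_1 = 22.5 V
The requested potential is V_1 = 22.5 V.

Final answer: V_1 = 22.5 V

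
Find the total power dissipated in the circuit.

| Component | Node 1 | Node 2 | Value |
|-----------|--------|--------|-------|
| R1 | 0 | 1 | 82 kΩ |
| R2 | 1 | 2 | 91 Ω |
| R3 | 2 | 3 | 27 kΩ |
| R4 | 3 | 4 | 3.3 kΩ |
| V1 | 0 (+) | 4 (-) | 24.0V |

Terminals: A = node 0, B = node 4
Nodal analysis, taking node 4 as the 0 V reference.
Source V1 fixes V_0 = 24 V.
KCL at each unknown node (sum of currents leaving = 0; resistances in Ω):
  Node 1: (V_1 - 24)/82000 + (V_1 - V_2)/91 = 0
  Node 2: (V_2 - V_1)/91 + (V_2 - V_3)/27000 = 0
  Node 3: (V_3 - V_2)/27000 + (V_3 - 0)/3300 = 0
Collecting terms (coefficients in siemens):
  0.011·V_1 - 0.01099·V_2 = 0.0002927
  0.01103·V_2 - 0.01099·V_1 - 0.00003704·V_3 = 0
  0.0003401·V_3 - 0.00003704·V_2 = 0
Solving these 3 simultaneous equations (Gaussian elimination) gives:
  V_1 = 6.49 V, V_2 = 6.47 V, V_3 = 0.7047 V
Power in each resistor, P = (ΔV)²/R:
  P_R1 = (24 - 6.49)²/82000 = 0.003739 W
  P_R2 = (6.49 - 6.47)²/91 = 0.00000415 W
  P_R3 = (6.47 - 0.7047)²/27000 = 0.001231 W
  P_R4 = (0.7047 - 0)²/3300 = 0.0001505 W
P_total = P_R1 + P_R2 + P_R3 + P_R4 = 0.005125 W

Final answer: 0.005125 W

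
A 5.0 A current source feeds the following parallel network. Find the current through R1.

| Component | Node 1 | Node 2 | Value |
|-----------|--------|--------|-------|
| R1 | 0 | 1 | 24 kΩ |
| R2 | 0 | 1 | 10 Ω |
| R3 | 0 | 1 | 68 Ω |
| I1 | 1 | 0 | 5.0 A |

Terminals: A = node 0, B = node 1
All resistors sit directly between nodes 0 and 1, so they are in parallel and share one voltage V; the full source current 5 A splits among them.
1/R_par = 1/24000 + 1/10 + 1/68 = 0.1147 S  =>  R_par = 8.715 Ω
V = I × R_par = 5 × 8.715 = 43.57 V
I_R1 = V/R1 = 43.57/24000 = 0.001816 A

Final answer: 0.001816 A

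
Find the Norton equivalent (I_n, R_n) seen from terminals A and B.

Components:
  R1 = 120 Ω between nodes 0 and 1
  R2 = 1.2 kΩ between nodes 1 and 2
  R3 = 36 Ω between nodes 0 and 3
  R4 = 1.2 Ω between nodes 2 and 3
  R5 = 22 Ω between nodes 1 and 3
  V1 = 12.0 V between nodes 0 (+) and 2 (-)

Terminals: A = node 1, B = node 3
Find the Thévenin equivalent first; then I_n = V_th/R_th and R_n = R_th.
Step 1 — V_th is the open-circuit voltage V_A - V_B (nothing connected across the terminals).
Nodal analysis, taking node 2 as the 0 V reference.
Source V1 fixes V_0 = 12 V.
KCL at each unknown node (sum of currents leaving = 0; resistances in Ω):
  Node 1: (V_1 - 12)/120 + (V_1 - 0)/1200 + (V_1 - V_3)/22 = 0
  Node 3: (V_3 - 12)/36 + (V_3 - 0)/1.2 + (V_3 - V_1)/22 = 0
Collecting terms (coefficients in siemens):
  0.05462·V_1 - 0.04545·V_3 = 0.1
  0.9066·V_3 - 0.04545·V_1 = 0.3333
Determinant D = (0.05462)(0.9066) - (-0.04545)(-0.04545) = 0.04745
V_1 = [(0.1)(0.9066) - (-0.04545)(0.3333)]/D = 2.23 V
V_3 = [(0.05462)(0.3333) - (0.1)(-0.04545)]/D = 0.4795 V
V_th = V_1 - V_3 = 2.23 - 0.4795 = 1.75 V
Step 2 — R_th: zero the source — replace V1 by a short circuit (node 2 merges into node 0) — and find the resistance seen between A (node 1) and B (node 3).
Reduce the network between node 1 (A) and node 3 (B) by series/parallel combination:
  Rp1 = R1 ‖ R2 (parallel, both between nodes 0 and 1) = 1/(1/120 + 1/1200) = 109.1 Ω
  Rp2 = R3 ‖ R4 (parallel, both between nodes 0 and 3) = 1/(1/36 + 1/1.2) = 1.161 Ω
  Rs1 = Rp1 + Rp2 (series, joined only at node 0) = 109.1 + 1.161 = 110.3 Ω
  Rp3 = R5 ‖ Rs1 (parallel, both between nodes 1 and 3) = 1/(1/22 + 1/110.3) = 18.34 Ω
R_th = 18.34 Ω
I_n = V_th/R_th = 1.75/18.34 = 0.09544 A, and R_n = R_th = 18.34 Ω

Final answer: I_n = 0.09544 A, R_n = 18.34 Ω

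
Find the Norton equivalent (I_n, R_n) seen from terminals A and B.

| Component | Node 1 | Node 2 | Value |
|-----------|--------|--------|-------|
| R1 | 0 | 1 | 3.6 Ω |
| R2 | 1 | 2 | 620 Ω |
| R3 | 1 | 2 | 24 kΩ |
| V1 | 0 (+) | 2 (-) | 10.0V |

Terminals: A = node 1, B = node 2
Find the Thévenin equivalent first; then I_n = V_th/R_th and R_n = R_th.
Step 1 — V_th is the open-circuit voltage V_A - V_B (nothing connected across the terminals).
Nodal analysis, taking node 2 as the 0 V reference.
Source V1 fixes V_0 = 10 V.
KCL at each unknown node (sum of currents leaving = 0; resistances in Ω):
  Node 1: (V_1 - 10)/3.6 + (V_1 - 0)/620 + (V_1 - 0)/24000 = 0
Collecting terms: 0.2794 × V_1 = 2.778  =>  V_1 = 9.941 V
V_th = V_1 - V_2 = 9.941 - 0 = 9.941 V
Step 2 — R_th: zero the source — replace V1 by a short circuit (node 2 merges into node 0) — and find the resistance seen between A (node 1) and B (node 0).
Reduce the network between node 1 (A) and node 0 (B) by series/parallel combination:
  Rp1 = R1 ‖ R2 ‖ R3 (parallel, all between nodes 0 and 1) = 1/(1/3.6 + 1/620 + 1/24000) = 3.579 Ω
R_th = 3.579 Ω
I_n = V_th/R_th = 9.941/3.579 = 2.778 A, and R_n = R_th = 3.579 Ω

Final answer: I_n = 2.778 A, R_n = 3.579 Ω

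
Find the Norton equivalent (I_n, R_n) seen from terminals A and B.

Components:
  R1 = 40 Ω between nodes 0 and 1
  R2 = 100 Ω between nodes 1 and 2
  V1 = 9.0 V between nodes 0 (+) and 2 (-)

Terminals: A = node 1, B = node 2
Find the Thévenin equivalent first; then I_n = V_th/R_th and R_n = R_th.
Step 1 — V_th is the open-circuit voltage V_A - V_B (nothing connected across the terminals).
Nodal analysis, taking node 2 as the 0 V reference.
Source V1 fixes V_0 = 9 V.
KCL at each unknown node (sum of currents leaving = 0; resistances in Ω):
  Node 1: (V_1 - 9)/40 + (V_1 - 0)/100 = 0
Collecting terms: 0.035 × V_1 = 0.225  =>  V_1 = 6.429 V
V_th = V_1 - V_2 = 6.429 - 0 = 6.429 V
Step 2 — R_th: zero the source — replace V1 by a short circuit (node 2 merges into node 0) — and find the resistance seen between A (node 1) and B (node 0).
Reduce the network between node 1 (A) and node 0 (B) by series/parallel combination:
  Rp1 = R1 ‖ R2 (parallel, both between nodes 0 and 1) = 1/(1/40 + 1/100) = 28.57 Ω
R_th = 28.57 Ω
I_n = V_th/R_th = 6.429/28.57 = 0.225 A, and R_n = R_th = 28.57 Ω

Final answer: I_n = 0.225 A, R_n = 28.57 Ω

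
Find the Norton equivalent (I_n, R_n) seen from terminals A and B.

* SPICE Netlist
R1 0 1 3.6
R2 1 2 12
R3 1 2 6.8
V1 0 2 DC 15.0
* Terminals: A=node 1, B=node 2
Find the Thévenin equivalent first; then I_n = V_th/R_th and R_n = R_th.
Step 1 — V_th is the open-circuit voltage V_A - V_B (nothing connected across the terminals).
Nodal analysis, taking node 2 as the 0 V reference.
Source V1 fixes V_0 = 15 V.
KCL at each unknown node (sum of currents leaving = 0; resistances in Ω):
  Node 1: (V_1 - 15)/3.6 + (V_1 - 0)/12 + (V_1 - 0)/6.8 = 0
Collecting terms: 0.5082 × V_1 = 4.167  =>  V_1 = 8.199 V
V_th = V_1 - V_2 = 8.199 - 0 = 8.199 V
Step 2 — R_th: zero the source — replace V1 by a short circuit (node 2 merges into node 0) — and find the resistance seen between A (node 1) and B (node 0).
Reduce the network between node 1 (A) and node 0 (B) by series/parallel combination:
  Rp1 = R1 ‖ R2 ‖ R3 (parallel, all between nodes 0 and 1) = 1/(1/3.6 + 1/12 + 1/6.8) = 1.968 Ω
R_th = 1.968 Ω
I_n = V_th/R_th = 8.199/1.968 = 4.167 A, and R_n = R_th = 1.968 Ω

Final answer: I_n = 4.167 A, R_n = 1.968 Ω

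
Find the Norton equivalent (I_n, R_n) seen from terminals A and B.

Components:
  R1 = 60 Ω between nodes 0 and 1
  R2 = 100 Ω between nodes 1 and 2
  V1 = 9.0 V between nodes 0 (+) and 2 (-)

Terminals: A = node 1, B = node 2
Find the Thévenin equivalent first; then I_n = V_th/R_th and R_n = R_th.
Step 1 — V_th is the open-circuit voltage V_A - V_B (nothing connected across the terminals).
Nodal analysis, taking node 2 as the 0 V reference.
Source V1 fixes V_0 = 9 V.
KCL at each unknown node (sum of currents leaving = 0; resistances in Ω):
  Node 1: (V_1 - 9)/60 + (V_1 - 0)/100 = 0
Collecting terms: 0.02667 × V_1 = 0.15  =>  V_1 = 5.625 V
V_th = V_1 - V_2 = 5.625 - 0 = 5.625 V
Step 2 — R_th: zero the source — replace V1 by a short circuit (node 2 merges into node 0) — and find the resistance seen between A (node 1) and B (node 0).
Reduce the network between node 1 (A) and node 0 (B) by series/parallel combination:
  Rp1 = R1 ‖ R2 (parallel, both between nodes 0 and 1) = 1/(1/60 + 1/100) = 37.5 Ω
R_th = 37.5 Ω
I_n = V_th/R_th = 5.625/37.5 = 0.15 A, and R_n = R_th = 37.5 Ω

Final answer: I_n = 0.15 A, R_n = 37.5 Ω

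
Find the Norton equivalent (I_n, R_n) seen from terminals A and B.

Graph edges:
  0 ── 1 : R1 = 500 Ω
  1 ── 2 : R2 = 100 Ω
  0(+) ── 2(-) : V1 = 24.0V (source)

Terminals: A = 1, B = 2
Find the Thévenin equivalent first; then I_n = V_th/R_th and R_n = R_th.
Step 1 — V_th is the open-circuit voltage V_A - V_B (nothing connected across the terminals).
Nodal analysis, taking node 2 as the 0 V reference.
Source V1 fixes V_0 = 24 V.
KCL at each unknown node (sum of currents leaving = 0; resistances in Ω):
  Node 1: (V_1 - 24)/500 + (V_1 - 0)/100 = 0
Collecting terms: 0.012 × V_1 = 0.048  =>  V_1 = 4 V
V_th = V_1 - V_2 = 4 - 0 = 4 V
Step 2 — R_th: zero the source — replace V1 by a short circuit (node 2 merges into node 0) — and find the resistance seen between A (node 1) and B (node 0).
Reduce the network between node 1 (A) and node 0 (B) by series/parallel combination:
  Rp1 = R1 ‖ R2 (parallel, both between nodes 0 and 1) = 1/(1/500 + 1/100) = 83.33 Ω
R_th = 83.33 Ω
I_n = V_th/R_th = 4/83.33 = 0.048 A, and R_n = R_th = 83.33 Ω

Final answer: I_n = 0.048 A, R_n = 83.33 Ω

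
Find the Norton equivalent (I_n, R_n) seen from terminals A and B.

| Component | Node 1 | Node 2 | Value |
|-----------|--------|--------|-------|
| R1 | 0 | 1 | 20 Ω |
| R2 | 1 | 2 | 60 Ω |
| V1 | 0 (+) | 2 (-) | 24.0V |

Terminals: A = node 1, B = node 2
Find the Thévenin equivalent first; then I_n = V_th/R_th and R_n = R_th.
Step 1 — V_th is the open-circuit voltage V_A - V_B (nothing connected across the terminals).
Nodal analysis, taking node 2 as the 0 V reference.
Source V1 fixes V_0 = 24 V.
KCL at each unknown node (sum of currents leaving = 0; resistances in Ω):
  Node 1: (V_1 - 24)/20 + (V_1 - 0)/60 = 0
Collecting terms: 0.06667 × V_1 = 1.2  =>  V_1 = 18 V
V_th = V_1 - V_2 = 18 - 0 = 18 V
Step 2 — R_th: zero the source — replace V1 by a short circuit (node 2 merges into node 0) — and find the resistance seen between A (node 1) and B (node 0).
Reduce the network between node 1 (A) and node 0 (B) by series/parallel combination:
  Rp1 = R1 ‖ R2 (parallel, both between nodes 0 and 1) = 1/(1/20 + 1/60) = 15 Ω
R_th = 15 Ω
I_n = V_th/R_th = 18/15 = 1.2 A, and R_n = R_th = 15 Ω

Final answer: I_n = 1.2 A, R_n = 15 Ω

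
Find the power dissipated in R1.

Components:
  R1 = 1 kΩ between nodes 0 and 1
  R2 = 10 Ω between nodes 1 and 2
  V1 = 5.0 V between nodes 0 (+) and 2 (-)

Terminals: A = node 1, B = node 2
Nodal analysis, taking node 2 as the 0 V reference.
Source V1 fixes V_0 = 5 V.
KCL at each unknown node (sum of currents leaving = 0; resistances in Ω):
  Node 1: (V_1 - 5)/1000 + (V_1 - 0)/10 = 0
Collecting terms: 0.101 × V_1 = 0.005  =>  V_1 = 0.0495 V
I_R1 = (V_0 - V_1)/R1 = (5 - 0.0495)/1000 = 0.00495 A
P_R1 = I_R1² × R1 = (0.00495)² × 1000 = 0.02451 W

Final answer: 0.02451 W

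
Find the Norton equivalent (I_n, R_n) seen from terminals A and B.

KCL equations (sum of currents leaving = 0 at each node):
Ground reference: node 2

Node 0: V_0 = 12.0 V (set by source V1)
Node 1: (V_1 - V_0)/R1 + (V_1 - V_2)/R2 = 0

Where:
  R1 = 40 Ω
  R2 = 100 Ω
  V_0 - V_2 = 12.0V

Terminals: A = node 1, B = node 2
Find the Thévenin equivalent first; then I_n = V_th/R_th and R_n = R_th.
Step 1 — V_th is the open-circuit voltage V_A - V_B (nothing connected across the terminals).
Nodal analysis, taking node 2 as the 0 V reference.
Source V1 fixes V_0 = 12 V.
KCL at each unknown node (sum of currents leaving = 0; resistances in Ω):
  Node 1: (V_1 - 12)/40 + (V_1 - 0)/100 = 0
Collecting terms: 0.035 × V_1 = 0.3  =>  V_1 = 8.571 V
V_th = V_1 - V_2 = 8.571 - 0 = 8.571 V
Step 2 — R_th: zero the source — replace V1 by a short circuit (node 2 merges into node 0) — and find the resistance seen between A (node 1) and B (node 0).
Reduce the network between node 1 (A) and node 0 (B) by series/parallel combination:
  Rp1 = R1 ‖ R2 (parallel, both between nodes 0 and 1) = 1/(1/40 + 1/100) = 28.57 Ω
R_th = 28.57 Ω
I_n = V_th/R_th = 8.571/28.57 = 0.3 A, and R_n = R_th = 28.57 Ω

Final answer: I_n = 0.3 A, R_n = 28.57 Ω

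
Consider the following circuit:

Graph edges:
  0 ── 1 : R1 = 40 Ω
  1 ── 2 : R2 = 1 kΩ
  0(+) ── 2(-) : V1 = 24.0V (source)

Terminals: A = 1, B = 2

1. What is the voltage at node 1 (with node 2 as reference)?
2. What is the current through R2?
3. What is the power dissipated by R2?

Nodal analysis, taking node 2 as the 0 V reference.
Source V1 fixes V_0 = 24 V.
KCL at each unknown node (sum of currents leaving = 0; resistances in Ω):
  Node 1: (V_1 - 24)/40 + (V_1 - 0)/1000 = 0
Collecting terms: 0.026 × V_1 = 0.6  =>  V_1 = 23.08 V
Part 1:
  Read off the nodal solution: V_1 = 23.08 V
Part 2:
  I_R2 = (V_1 - V_2)/R2 = (23.08 - 0)/1000 = 0.02308 A
  Magnitude: I_R2 = 0.02308 A
Part 3:
  I_R2 = (V_1 - V_2)/R2 = (23.08 - 0)/1000 = 0.02308 A
  P_R2 = I_R2² × R2 = (0.02308)² × 1000 = 0.5325 W

Final answers:
1. V_1 = 23.08 V
2. I_R2 = 0.02308 A
3. P_R2 = 0.5325 W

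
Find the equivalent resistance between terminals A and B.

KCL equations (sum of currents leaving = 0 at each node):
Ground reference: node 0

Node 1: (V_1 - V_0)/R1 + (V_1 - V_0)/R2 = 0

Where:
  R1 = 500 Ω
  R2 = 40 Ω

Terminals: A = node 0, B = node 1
Reduce the network between node 0 (A) and node 1 (B) by series/parallel combination:
  Rp1 = R1 ‖ R2 (parallel, both between nodes 0 and 1) = 1/(1/500 + 1/40) = 37.04 Ω
R_eq = 37.04 Ω

Final answer: 37.04 Ω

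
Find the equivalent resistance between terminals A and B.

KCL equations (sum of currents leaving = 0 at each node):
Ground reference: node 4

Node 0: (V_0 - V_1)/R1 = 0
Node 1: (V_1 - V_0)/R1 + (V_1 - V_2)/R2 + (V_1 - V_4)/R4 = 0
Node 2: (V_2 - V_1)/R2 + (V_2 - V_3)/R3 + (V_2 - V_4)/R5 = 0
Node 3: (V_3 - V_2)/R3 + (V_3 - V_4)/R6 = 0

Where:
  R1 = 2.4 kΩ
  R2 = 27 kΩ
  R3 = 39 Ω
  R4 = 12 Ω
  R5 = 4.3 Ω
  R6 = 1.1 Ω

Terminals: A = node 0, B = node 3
The network is not a plain series/parallel combination. Inject a 1 A test current into terminal A (node 0) and return it from terminal B (node 3); then R_eq = V_A / (1 A).
Nodal analysis, taking node 3 as the 0 V reference.
Current source I_test pushes 1 A into node 0 and draws it out of node 3.
KCL at each unknown node (sum of currents leaving = 0; resistances in Ω):
  Node 0: (V_0 - V_1)/2400 - 1 = 0
  Node 1: (V_1 - V_0)/2400 + (V_1 - V_2)/27000 + (V_1 - V_4)/12 = 0
  Node 2: (V_2 - V_1)/27000 + (V_2 - 0)/39 + (V_2 - V_4)/4.3 = 0
  Node 4: (V_4 - V_1)/12 + (V_4 - V_2)/4.3 + (V_4 - 0)/1.1 = 0
Collecting terms (coefficients in siemens):
  0.0004167·V_0 - 0.0004167·V_1 = 1
  0.08379·V_1 - 0.0004167·V_0 - 0.00003704·V_2 - 0.08333·V_4 = 0
  0.2582·V_2 - 0.00003704·V_1 - 0.2326·V_4 = 0
  1.225·V_4 - 0.08333·V_1 - 0.2326·V_2 = 0
Solving these 4 simultaneous equations (Gaussian elimination) gives:
  V_0 = 2413 V, V_1 = 13.07 V, V_2 = 0.9679 V, V_4 = 1.073 V
R_eq = V_0 / 1 A = 2413 Ω = 2.413 kΩ

Final answer: 2.413 kΩ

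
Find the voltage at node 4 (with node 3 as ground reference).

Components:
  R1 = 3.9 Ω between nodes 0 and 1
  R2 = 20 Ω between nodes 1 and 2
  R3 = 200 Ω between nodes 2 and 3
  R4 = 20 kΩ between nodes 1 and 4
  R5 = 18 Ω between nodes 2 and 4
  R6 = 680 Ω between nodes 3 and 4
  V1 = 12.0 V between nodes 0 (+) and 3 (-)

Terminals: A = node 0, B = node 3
Nodal analysis, taking node 3 as the 0 V reference.
Source V1 fixes V_0 = 12 V.
KCL at each unknown node (sum of currents leaving = 0; resistances in Ω):
  Node 1: (V_1 - 12)/3.9 + (V_1 - V_2)/20 + (V_1 - V_4)/20000 = 0
  Node 2: (V_2 - V_1)/20 + (V_2 - 0)/200 + (V_2 - V_4)/18 = 0
  Node 4: (V_4 - V_1)/20000 + (V_4 - V_2)/18 + (V_4 - 0)/680 = 0
Collecting terms (coefficients in siemens):
  0.3065·V_1 - 0.05·V_2 - 0.00005·V_4 = 3.077
  0.1106·V_2 - 0.05·V_1 - 0.05556·V_4 = 0
  0.05708·V_4 - 0.00005·V_1 - 0.05556·V_2 = 0
Solving these 3 simultaneous equations (Gaussian elimination) gives:
  V_1 = 11.74 V, V_2 = 10.4 V, V_4 = 10.14 V
The requested potential is V_4 = 10.14 V.

Final answer: V_4 = 10.14 V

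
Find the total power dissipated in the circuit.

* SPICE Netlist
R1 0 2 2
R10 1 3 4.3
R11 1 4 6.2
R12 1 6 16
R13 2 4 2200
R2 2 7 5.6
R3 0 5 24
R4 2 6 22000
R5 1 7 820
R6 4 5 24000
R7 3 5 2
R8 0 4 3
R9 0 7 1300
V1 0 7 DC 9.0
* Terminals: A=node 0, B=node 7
Nodal analysis, taking node 7 as the 0 V reference.
Source V1 fixes V_0 = 9 V.
KCL at each unknown node (sum of currents leaving = 0; resistances in Ω):
  Node 1: (V_1 - 0)/820 + (V_1 - V_3)/4.3 + (V_1 - V_4)/6.2 + (V_1 - V_6)/16 = 0
  Node 2: (V_2 - 9)/2 + (V_2 - 0)/5.6 + (V_2 - V_6)/22000 + (V_2 - V_4)/2200 = 0
  Node 3: (V_3 - V_5)/2 + (V_3 - V_1)/4.3 = 0
  Node 4: (V_4 - V_5)/24000 + (V_4 - 9)/3 + (V_4 - V_1)/6.2 + (V_4 - V_2)/2200 = 0
  Node 5: (V_5 - 9)/24 + (V_5 - V_4)/24000 + (V_5 - V_3)/2 = 0
  Node 6: (V_6 - V_2)/22000 + (V_6 - V_1)/16 = 0
Collecting terms (coefficients in siemens):
  0.4576·V_1 - 0.2326·V_3 - 0.1613·V_4 - 0.0625·V_6 = 0
  0.6791·V_2 - 0.0004545·V_4 - 0.00004545·V_6 = 4.5
  0.7326·V_3 - 0.2326·V_1 - 0.5·V_5 = 0
  0.4951·V_4 - 0.1613·V_1 - 0.0004545·V_2 - 0.00004167·V_5 = 3
  0.5417·V_5 - 0.5·V_3 - 0.00004167·V_4 = 0.375
  0.06255·V_6 - 0.0625·V_1 - 0.00004545·V_2 = 0
Solving these 6 simultaneous equations (Gaussian elimination) gives:
  V_1 = 8.92 V, V_2 = 6.633 V, V_3 = 8.931 V, V_4 = 8.972 V
  V_5 = 8.937 V, V_6 = 8.918 V
Power in each resistor, P = (ΔV)²/R:
  P_R1 = (9 - 6.633)²/2 = 2.801 W
  P_R2 = (6.633 - 0)²/5.6 = 7.857 W
  P_R3 = (9 - 8.937)²/24 = 0.000167 W
  P_R4 = (6.633 - 8.918)²/22000 = 0.0002373 W
  P_R5 = (8.92 - 0)²/820 = 0.09703 W
  P_R6 = (8.972 - 8.937)²/24000 = 0.00000005132 W
  P_R7 = (8.931 - 8.937)²/2 = 0.00001393 W
  P_R8 = (9 - 8.972)²/3 = 0.0002655 W
  P_R9 = (9 - 0)²/1300 = 0.06231 W
  P_R10 = (8.92 - 8.931)²/4.3 = 0.00002996 W
  P_R11 = (8.92 - 8.972)²/6.2 = 0.0004315 W
  P_R12 = (8.92 - 8.918)²/16 = 0.0000001726 W
  P_R13 = (6.633 - 8.972)²/2200 = 0.002486 W
P_total = P_R1 + P_R2 + P_R3 + P_R4 + P_R5 + P_R6 + P_R7 + P_R8 + P_R9 + P_R10 + P_R11 + P_R12 + P_R13 = 10.82 W

Final answer: 10.82 W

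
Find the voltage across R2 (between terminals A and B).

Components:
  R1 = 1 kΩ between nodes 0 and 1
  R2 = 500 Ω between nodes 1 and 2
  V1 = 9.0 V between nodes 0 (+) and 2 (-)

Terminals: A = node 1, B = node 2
R1 and R2 are in series across V1 (node 0 → node 1 → node 2), and the output A–B is taken across R2, so this is a voltage divider.
Series current: I = V1/(R1 + R2) = 9/(1000 + 500) = 9/1500 = 0.006 A
V_R2 = I × R2 = V1 × R2/(R1 + R2) = 9 × 500/1500 = 3 V

Final answer: 3 V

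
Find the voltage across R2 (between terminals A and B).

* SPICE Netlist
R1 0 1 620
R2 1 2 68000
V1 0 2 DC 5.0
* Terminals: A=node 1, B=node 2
R1 and R2 are in series across V1 (node 0 → node 1 → node 2), and the output A–B is taken across R2, so this is a voltage divider.
Series current: I = V1/(R1 + R2) = 5/(620 + 68000) = 5/68620 = 0.00007287 A
V_R2 = I × R2 = V1 × R2/(R1 + R2) = 5 × 68000/68620 = 4.955 V

Final answer: 4.955 V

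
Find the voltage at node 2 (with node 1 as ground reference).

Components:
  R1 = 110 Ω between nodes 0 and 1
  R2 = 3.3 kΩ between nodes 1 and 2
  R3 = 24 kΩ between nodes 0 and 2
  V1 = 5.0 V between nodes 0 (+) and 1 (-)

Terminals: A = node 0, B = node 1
Nodal analysis, taking node 1 as the 0 V reference.
Source V1 fixes V_0 = 5 V.
KCL at each unknown node (sum of currents leaving = 0; resistances in Ω):
  Node 2: (V_2 - 0)/3300 + (V_2 - 5)/24000 = 0
Collecting terms: 0.0003447 × V_2 = 0.0002083  =>  V_2 = 0.6044 V
The requested potential is V_2 = 0.6044 V.

Final answer: V_2 = 0.6044 V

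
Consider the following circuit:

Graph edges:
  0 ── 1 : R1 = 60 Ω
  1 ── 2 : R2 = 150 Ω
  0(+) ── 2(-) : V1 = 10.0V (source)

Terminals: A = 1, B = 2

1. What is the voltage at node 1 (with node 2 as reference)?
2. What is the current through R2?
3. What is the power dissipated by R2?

Nodal analysis, taking node 2 as the 0 V reference.
Source V1 fixes V_0 = 10 V.
KCL at each unknown node (sum of currents leaving = 0; resistances in Ω):
  Node 1: (V_1 - 10)/60 + (V_1 - 0)/150 = 0
Collecting terms: 0.02333 × V_1 = 0.1667  =>  V_1 = 7.143 V
Part 1:
  Read off the nodal solution: V_1 = 7.143 V
Part 2:
  I_R2 = (V_1 - V_2)/R2 = (7.143 - 0)/150 = 0.04762 A
  Magnitude: I_R2 = 0.04762 A
Part 3:
  I_R2 = (V_1 - V_2)/R2 = (7.143 - 0)/150 = 0.04762 A
  P_R2 = I_R2² × R2 = (0.04762)² × 150 = 0.3401 W

Final answers:
1. V_1 = 7.143 V
2. I_R2 = 0.04762 A
3. P_R2 = 0.3401 W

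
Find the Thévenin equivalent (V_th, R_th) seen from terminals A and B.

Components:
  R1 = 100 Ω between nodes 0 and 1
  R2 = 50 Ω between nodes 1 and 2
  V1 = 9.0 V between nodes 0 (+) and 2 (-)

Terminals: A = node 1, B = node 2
Step 1 — V_th is the open-circuit voltage V_A - V_B (nothing connected across the terminals).
Nodal analysis, taking node 2 as the 0 V reference.
Source V1 fixes V_0 = 9 V.
KCL at each unknown node (sum of currents leaving = 0; resistances in Ω):
  Node 1: (V_1 - 9)/100 + (V_1 - 0)/50 = 0
Collecting terms: 0.03 × V_1 = 0.09  =>  V_1 = 3 V
V_th = V_1 - V_2 = 3 - 0 = 3 V
Step 2 — R_th: zero the source — replace V1 by a short circuit (node 2 merges into node 0) — and find the resistance seen between A (node 1) and B (node 0).
Reduce the network between node 1 (A) and node 0 (B) by series/parallel combination:
  Rp1 = R1 ‖ R2 (parallel, both between nodes 0 and 1) = 1/(1/100 + 1/50) = 33.33 Ω
R_th = 33.33 Ω

Final answer: V_th = 3 V, R_th = 33.33 Ω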